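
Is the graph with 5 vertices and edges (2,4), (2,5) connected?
No, it has 3 components: {1}, {2, 4, 5}, {3}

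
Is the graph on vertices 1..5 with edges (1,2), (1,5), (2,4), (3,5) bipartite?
Yes. Partition: {1, 3, 4}, {2, 5}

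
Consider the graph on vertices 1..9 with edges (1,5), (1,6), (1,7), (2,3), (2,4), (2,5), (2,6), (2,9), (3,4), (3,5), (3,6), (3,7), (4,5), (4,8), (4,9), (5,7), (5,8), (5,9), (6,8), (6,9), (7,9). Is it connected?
Yes (BFS from 1 visits [1, 5, 6, 7, 2, 3, 4, 8, 9] — all 9 vertices reached)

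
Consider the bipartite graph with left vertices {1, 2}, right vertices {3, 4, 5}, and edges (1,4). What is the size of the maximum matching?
1 (matching: (1,4); upper bound min(|L|,|R|) = min(2,3) = 2)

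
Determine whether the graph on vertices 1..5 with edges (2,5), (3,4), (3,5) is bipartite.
Yes. Partition: {1, 2, 3}, {4, 5}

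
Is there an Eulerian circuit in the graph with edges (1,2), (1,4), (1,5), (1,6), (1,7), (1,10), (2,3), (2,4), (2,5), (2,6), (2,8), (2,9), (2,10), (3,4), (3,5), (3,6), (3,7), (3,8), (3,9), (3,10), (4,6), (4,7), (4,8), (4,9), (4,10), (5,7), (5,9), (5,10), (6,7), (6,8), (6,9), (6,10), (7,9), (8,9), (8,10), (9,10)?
Yes (the graph is connected and all 10 vertices have even degree)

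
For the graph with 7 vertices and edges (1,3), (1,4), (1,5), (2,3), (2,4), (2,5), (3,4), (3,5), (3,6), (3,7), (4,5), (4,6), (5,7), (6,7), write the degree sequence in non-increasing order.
[6, 5, 5, 3, 3, 3, 3] (degrees: deg(1)=3, deg(2)=3, deg(3)=6, deg(4)=5, deg(5)=5, deg(6)=3, deg(7)=3)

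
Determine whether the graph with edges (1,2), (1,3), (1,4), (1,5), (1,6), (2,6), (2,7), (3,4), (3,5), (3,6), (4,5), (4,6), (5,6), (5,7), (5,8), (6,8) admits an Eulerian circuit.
No (2 vertices have odd degree: {1, 2}; Eulerian circuit requires 0)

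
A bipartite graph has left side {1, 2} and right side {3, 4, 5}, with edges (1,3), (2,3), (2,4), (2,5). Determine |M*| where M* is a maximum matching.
2 (matching: (1,3), (2,5); upper bound min(|L|,|R|) = min(2,3) = 2)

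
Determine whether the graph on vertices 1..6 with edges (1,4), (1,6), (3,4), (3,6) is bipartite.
Yes. Partition: {1, 2, 3, 5}, {4, 6}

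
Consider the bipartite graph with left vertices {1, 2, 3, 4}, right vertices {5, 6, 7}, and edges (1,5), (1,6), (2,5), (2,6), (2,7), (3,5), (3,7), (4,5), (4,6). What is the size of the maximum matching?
3 (matching: (1,6), (2,7), (3,5); upper bound min(|L|,|R|) = min(4,3) = 3)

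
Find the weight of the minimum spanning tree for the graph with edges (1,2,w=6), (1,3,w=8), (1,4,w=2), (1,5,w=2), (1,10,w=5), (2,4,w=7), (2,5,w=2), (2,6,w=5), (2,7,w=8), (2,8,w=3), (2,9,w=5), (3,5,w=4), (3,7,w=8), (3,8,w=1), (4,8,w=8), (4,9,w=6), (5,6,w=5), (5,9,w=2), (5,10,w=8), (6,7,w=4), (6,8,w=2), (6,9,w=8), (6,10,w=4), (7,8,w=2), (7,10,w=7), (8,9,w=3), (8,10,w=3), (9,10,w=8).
19 (MST edges: (1,4,w=2), (1,5,w=2), (2,5,w=2), (2,8,w=3), (3,8,w=1), (5,9,w=2), (6,8,w=2), (7,8,w=2), (8,10,w=3); sum of weights 2 + 2 + 2 + 3 + 1 + 2 + 2 + 2 + 3 = 19)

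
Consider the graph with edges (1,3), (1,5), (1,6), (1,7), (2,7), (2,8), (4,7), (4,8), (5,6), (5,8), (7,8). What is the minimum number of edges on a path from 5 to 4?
2 (path: 5 -> 8 -> 4, 2 edges)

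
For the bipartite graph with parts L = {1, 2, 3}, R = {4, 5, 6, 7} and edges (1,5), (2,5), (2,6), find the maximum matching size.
2 (matching: (1,5), (2,6); upper bound min(|L|,|R|) = min(3,4) = 3)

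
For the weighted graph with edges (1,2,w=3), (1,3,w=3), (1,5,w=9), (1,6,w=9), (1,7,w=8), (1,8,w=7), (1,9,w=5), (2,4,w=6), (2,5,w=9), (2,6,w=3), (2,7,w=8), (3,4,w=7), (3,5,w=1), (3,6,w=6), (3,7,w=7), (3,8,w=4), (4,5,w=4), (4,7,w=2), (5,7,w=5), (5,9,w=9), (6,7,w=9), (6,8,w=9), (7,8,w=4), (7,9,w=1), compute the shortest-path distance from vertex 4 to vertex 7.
2 (path: 4 -> 7; weights 2 = 2)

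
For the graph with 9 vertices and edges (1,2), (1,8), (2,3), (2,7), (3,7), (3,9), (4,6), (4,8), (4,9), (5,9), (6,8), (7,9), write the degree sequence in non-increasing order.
[4, 3, 3, 3, 3, 3, 2, 2, 1] (degrees: deg(1)=2, deg(2)=3, deg(3)=3, deg(4)=3, deg(5)=1, deg(6)=2, deg(7)=3, deg(8)=3, deg(9)=4)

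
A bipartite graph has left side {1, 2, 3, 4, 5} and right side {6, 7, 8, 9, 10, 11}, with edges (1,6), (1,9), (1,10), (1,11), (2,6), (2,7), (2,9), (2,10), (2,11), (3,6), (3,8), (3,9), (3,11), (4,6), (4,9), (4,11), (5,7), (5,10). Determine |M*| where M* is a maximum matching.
5 (matching: (1,11), (2,10), (3,8), (4,9), (5,7); upper bound min(|L|,|R|) = min(5,6) = 5)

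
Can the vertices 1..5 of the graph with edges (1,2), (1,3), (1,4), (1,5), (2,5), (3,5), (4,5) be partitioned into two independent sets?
No (odd cycle of length 3: 2 -> 1 -> 5 -> 2)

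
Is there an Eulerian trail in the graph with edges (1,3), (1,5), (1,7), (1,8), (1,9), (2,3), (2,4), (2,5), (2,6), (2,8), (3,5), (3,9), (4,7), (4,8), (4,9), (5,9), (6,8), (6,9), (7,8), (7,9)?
No (4 vertices have odd degree: {1, 2, 6, 8}; Eulerian path requires 0 or 2)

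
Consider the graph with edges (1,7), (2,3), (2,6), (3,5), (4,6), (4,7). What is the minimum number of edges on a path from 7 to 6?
2 (path: 7 -> 4 -> 6, 2 edges)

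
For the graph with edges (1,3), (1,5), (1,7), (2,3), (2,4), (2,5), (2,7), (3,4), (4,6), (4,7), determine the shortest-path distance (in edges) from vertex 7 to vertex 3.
2 (path: 7 -> 4 -> 3, 2 edges)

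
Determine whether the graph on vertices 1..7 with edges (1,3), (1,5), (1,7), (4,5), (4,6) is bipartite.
Yes. Partition: {1, 2, 4}, {3, 5, 6, 7}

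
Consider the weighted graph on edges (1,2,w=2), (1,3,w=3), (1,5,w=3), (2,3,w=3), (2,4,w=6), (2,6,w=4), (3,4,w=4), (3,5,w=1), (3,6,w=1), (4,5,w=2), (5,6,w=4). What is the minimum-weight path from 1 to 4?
5 (path: 1 -> 5 -> 4; weights 3 + 2 = 5)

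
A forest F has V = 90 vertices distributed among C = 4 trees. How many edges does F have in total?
86 (Each of the 4 component trees on V_i vertices has V_i - 1 edges; summing gives V - C = 90 - 4 = 86)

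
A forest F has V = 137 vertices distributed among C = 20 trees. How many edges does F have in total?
117 (Each of the 20 component trees on V_i vertices has V_i - 1 edges; summing gives V - C = 137 - 20 = 117)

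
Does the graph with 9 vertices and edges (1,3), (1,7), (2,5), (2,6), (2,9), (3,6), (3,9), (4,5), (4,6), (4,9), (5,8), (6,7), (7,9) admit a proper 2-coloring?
Yes. Partition: {1, 5, 6, 9}, {2, 3, 4, 7, 8}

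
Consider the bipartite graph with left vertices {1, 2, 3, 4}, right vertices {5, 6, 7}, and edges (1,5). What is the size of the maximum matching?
1 (matching: (1,5); upper bound min(|L|,|R|) = min(4,3) = 3)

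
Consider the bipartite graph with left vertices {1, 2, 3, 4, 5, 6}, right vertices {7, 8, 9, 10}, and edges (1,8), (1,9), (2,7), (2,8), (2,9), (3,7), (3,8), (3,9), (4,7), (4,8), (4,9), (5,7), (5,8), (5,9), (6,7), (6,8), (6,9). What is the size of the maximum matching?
3 (matching: (1,9), (2,8), (3,7); upper bound min(|L|,|R|) = min(6,4) = 4)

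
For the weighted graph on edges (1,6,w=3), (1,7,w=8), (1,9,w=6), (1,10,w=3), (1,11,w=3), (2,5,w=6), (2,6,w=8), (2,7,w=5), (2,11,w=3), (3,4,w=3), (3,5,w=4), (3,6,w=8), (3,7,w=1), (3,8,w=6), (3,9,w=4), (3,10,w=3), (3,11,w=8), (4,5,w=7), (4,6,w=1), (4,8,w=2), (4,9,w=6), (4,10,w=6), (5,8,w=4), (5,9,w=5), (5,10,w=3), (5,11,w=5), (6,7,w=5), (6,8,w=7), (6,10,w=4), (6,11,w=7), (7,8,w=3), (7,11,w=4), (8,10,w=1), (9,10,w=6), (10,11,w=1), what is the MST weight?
22 (MST edges: (1,11,w=3), (2,11,w=3), (3,7,w=1), (3,9,w=4), (3,10,w=3), (4,6,w=1), (4,8,w=2), (5,10,w=3), (8,10,w=1), (10,11,w=1); sum of weights 3 + 3 + 1 + 4 + 3 + 1 + 2 + 3 + 1 + 1 = 22)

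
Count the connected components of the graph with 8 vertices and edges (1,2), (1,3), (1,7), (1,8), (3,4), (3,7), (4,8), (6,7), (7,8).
2 (components: {1, 2, 3, 4, 6, 7, 8}, {5})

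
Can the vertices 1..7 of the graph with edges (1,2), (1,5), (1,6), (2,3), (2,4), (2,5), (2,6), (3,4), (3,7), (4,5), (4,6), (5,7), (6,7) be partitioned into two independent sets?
No (odd cycle of length 3: 5 -> 1 -> 2 -> 5)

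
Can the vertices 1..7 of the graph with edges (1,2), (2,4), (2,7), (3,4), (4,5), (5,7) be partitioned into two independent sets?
Yes. Partition: {1, 4, 6, 7}, {2, 3, 5}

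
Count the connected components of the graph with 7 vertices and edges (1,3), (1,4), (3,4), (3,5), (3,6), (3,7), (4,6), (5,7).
2 (components: {1, 3, 4, 5, 6, 7}, {2})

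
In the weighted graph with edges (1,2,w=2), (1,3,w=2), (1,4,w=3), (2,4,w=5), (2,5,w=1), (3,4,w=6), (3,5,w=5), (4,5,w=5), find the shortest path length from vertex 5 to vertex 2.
1 (path: 5 -> 2; weights 1 = 1)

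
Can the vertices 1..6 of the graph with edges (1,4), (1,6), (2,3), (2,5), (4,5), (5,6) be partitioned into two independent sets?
Yes. Partition: {1, 3, 5}, {2, 4, 6}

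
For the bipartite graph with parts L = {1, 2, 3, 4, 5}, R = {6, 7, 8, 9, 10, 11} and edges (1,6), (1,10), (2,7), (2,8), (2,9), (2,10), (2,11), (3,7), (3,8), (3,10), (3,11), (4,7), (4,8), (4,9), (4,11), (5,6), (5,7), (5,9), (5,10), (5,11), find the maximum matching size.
5 (matching: (1,10), (2,11), (3,8), (4,9), (5,7); upper bound min(|L|,|R|) = min(5,6) = 5)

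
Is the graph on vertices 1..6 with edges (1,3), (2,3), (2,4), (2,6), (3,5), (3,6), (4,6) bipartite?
No (odd cycle of length 3: 2 -> 3 -> 6 -> 2)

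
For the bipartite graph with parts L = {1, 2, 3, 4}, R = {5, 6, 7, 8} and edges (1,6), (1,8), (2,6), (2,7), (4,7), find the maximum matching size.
3 (matching: (1,8), (2,6), (4,7); upper bound min(|L|,|R|) = min(4,4) = 4)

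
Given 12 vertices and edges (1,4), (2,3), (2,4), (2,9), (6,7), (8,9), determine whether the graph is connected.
No, it has 6 components: {1, 2, 3, 4, 8, 9}, {5}, {6, 7}, {10}, {11}, {12}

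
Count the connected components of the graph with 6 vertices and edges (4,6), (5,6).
4 (components: {1}, {2}, {3}, {4, 5, 6})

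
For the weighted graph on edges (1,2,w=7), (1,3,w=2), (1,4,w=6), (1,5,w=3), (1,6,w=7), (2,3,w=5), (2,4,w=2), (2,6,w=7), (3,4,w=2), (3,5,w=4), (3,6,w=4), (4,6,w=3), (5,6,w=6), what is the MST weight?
12 (MST edges: (1,3,w=2), (1,5,w=3), (2,4,w=2), (3,4,w=2), (4,6,w=3); sum of weights 2 + 3 + 2 + 2 + 3 = 12)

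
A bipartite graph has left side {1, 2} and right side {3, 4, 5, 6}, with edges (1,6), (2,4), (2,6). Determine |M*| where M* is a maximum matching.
2 (matching: (1,6), (2,4); upper bound min(|L|,|R|) = min(2,4) = 2)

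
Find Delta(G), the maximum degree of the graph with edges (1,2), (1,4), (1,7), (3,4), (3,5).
3 (attained at vertex 1)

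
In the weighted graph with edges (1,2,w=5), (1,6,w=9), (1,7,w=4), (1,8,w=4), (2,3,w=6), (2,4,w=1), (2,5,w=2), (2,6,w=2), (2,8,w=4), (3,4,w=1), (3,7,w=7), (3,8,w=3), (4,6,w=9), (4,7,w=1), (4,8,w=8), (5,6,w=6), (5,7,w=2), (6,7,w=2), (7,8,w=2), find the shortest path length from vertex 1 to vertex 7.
4 (path: 1 -> 7; weights 4 = 4)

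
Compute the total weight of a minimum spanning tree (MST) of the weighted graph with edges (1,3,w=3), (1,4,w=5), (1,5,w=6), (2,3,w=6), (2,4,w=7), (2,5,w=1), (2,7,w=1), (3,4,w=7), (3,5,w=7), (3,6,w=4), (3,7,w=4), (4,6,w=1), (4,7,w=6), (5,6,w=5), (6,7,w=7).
14 (MST edges: (1,3,w=3), (2,5,w=1), (2,7,w=1), (3,6,w=4), (3,7,w=4), (4,6,w=1); sum of weights 3 + 1 + 1 + 4 + 4 + 1 = 14)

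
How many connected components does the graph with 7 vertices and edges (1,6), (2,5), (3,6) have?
4 (components: {1, 3, 6}, {2, 5}, {4}, {7})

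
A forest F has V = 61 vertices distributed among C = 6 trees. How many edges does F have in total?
55 (Each of the 6 component trees on V_i vertices has V_i - 1 edges; summing gives V - C = 61 - 6 = 55)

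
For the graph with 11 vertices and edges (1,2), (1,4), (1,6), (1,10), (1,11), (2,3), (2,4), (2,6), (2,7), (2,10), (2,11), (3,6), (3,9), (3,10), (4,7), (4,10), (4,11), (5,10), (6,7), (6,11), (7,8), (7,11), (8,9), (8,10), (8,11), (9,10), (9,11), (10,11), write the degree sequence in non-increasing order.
[8, 8, 7, 5, 5, 5, 5, 4, 4, 4, 1] (degrees: deg(1)=5, deg(2)=7, deg(3)=4, deg(4)=5, deg(5)=1, deg(6)=5, deg(7)=5, deg(8)=4, deg(9)=4, deg(10)=8, deg(11)=8)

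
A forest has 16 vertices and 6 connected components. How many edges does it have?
10 (Each of the 6 component trees on V_i vertices has V_i - 1 edges; summing gives V - C = 16 - 6 = 10)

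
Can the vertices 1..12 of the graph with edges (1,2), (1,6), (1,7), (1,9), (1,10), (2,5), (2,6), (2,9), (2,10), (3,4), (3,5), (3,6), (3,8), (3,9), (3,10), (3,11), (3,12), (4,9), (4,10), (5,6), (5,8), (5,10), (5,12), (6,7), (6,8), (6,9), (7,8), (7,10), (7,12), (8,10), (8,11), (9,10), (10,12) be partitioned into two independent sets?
No (odd cycle of length 3: 2 -> 1 -> 10 -> 2)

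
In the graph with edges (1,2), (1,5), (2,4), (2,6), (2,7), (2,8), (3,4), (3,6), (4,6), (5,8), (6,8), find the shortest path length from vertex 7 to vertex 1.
2 (path: 7 -> 2 -> 1, 2 edges)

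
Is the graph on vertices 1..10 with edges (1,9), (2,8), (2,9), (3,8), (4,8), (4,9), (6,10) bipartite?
Yes. Partition: {1, 2, 3, 4, 5, 7, 10}, {6, 8, 9}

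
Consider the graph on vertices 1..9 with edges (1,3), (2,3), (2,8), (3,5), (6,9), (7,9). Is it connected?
No, it has 3 components: {1, 2, 3, 5, 8}, {4}, {6, 7, 9}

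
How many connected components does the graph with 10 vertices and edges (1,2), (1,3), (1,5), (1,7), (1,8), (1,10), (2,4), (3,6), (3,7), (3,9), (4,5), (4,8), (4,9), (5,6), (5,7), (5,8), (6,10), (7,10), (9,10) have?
1 (components: {1, 2, 3, 4, 5, 6, 7, 8, 9, 10})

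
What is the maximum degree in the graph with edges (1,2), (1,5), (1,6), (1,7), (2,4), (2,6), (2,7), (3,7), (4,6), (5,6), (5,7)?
4 (attained at vertices 1, 2, 6, 7)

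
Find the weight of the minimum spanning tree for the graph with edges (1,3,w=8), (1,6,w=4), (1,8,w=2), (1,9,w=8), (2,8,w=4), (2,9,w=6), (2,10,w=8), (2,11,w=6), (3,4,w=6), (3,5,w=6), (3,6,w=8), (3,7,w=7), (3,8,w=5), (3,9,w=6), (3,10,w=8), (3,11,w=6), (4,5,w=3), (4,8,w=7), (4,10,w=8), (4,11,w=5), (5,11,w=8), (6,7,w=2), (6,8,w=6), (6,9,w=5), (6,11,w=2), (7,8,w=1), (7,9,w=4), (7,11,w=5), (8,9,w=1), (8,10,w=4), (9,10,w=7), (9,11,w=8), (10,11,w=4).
29 (MST edges: (1,8,w=2), (2,8,w=4), (3,8,w=5), (4,5,w=3), (4,11,w=5), (6,7,w=2), (6,11,w=2), (7,8,w=1), (8,9,w=1), (8,10,w=4); sum of weights 2 + 4 + 5 + 3 + 5 + 2 + 2 + 1 + 1 + 4 = 29)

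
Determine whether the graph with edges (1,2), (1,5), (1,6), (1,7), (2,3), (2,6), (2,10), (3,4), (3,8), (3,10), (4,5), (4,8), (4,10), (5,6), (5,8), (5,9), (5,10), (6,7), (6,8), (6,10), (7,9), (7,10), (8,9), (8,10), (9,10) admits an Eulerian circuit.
Yes (the graph is connected and all 10 vertices have even degree)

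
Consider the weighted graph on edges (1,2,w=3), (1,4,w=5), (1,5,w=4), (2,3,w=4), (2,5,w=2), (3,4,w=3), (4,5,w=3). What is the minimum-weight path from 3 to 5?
6 (path: 3 -> 2 -> 5; weights 4 + 2 = 6)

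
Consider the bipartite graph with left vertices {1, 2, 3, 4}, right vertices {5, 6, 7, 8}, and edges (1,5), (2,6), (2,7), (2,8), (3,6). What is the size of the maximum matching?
3 (matching: (1,5), (2,8), (3,6); upper bound min(|L|,|R|) = min(4,4) = 4)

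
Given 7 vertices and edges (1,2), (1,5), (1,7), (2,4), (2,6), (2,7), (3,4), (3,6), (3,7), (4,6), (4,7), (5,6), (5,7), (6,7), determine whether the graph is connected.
Yes (BFS from 1 visits [1, 2, 5, 7, 4, 6, 3] — all 7 vertices reached)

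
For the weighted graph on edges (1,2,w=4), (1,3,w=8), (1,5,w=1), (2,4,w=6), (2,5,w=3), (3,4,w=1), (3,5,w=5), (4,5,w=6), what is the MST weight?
10 (MST edges: (1,5,w=1), (2,5,w=3), (3,4,w=1), (3,5,w=5); sum of weights 1 + 3 + 1 + 5 = 10)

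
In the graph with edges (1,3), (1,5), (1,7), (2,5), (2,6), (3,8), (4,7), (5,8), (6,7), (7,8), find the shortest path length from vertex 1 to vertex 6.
2 (path: 1 -> 7 -> 6, 2 edges)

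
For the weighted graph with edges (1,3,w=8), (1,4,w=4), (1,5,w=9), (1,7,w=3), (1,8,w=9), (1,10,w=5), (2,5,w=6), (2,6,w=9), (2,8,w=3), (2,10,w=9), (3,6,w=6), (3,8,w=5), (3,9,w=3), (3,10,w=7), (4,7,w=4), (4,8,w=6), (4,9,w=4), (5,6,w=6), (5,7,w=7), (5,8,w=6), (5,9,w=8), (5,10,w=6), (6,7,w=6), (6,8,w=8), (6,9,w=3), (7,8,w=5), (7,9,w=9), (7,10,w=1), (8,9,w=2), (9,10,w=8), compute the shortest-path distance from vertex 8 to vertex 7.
5 (path: 8 -> 7; weights 5 = 5)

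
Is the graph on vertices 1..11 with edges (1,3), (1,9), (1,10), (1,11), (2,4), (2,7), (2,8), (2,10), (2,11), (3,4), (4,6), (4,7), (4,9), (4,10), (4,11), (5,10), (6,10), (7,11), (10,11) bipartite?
No (odd cycle of length 3: 10 -> 1 -> 11 -> 10)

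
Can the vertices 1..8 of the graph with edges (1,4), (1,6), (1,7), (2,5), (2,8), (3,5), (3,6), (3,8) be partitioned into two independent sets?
Yes. Partition: {1, 2, 3}, {4, 5, 6, 7, 8}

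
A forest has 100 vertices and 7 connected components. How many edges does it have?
93 (Each of the 7 component trees on V_i vertices has V_i - 1 edges; summing gives V - C = 100 - 7 = 93)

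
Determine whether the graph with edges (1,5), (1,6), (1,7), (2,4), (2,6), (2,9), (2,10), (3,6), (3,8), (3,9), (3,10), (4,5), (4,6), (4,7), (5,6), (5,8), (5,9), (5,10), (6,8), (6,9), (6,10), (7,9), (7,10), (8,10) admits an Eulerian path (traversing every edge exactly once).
Yes (the graph is connected and exactly 2 vertices have odd degree: {1, 9}; any Eulerian path must start and end at those)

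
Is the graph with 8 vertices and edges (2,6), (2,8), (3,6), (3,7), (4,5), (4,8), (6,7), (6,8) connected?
No, it has 2 components: {1}, {2, 3, 4, 5, 6, 7, 8}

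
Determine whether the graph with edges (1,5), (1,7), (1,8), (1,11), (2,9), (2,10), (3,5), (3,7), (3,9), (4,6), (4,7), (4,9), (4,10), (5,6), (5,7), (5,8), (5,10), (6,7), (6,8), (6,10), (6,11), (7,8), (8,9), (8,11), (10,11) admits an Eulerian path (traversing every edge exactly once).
Yes (the graph is connected and exactly 2 vertices have odd degree: {3, 10}; any Eulerian path must start and end at those)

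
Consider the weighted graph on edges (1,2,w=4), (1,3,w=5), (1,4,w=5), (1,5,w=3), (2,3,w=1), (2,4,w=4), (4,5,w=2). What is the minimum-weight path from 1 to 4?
5 (path: 1 -> 4; weights 5 = 5)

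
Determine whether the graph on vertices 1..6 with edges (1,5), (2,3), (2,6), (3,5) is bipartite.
Yes. Partition: {1, 3, 4, 6}, {2, 5}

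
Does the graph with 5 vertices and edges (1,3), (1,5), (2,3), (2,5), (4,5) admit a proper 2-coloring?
Yes. Partition: {1, 2, 4}, {3, 5}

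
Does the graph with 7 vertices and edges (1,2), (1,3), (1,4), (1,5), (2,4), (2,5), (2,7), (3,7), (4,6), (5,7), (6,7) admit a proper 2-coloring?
No (odd cycle of length 3: 4 -> 1 -> 2 -> 4)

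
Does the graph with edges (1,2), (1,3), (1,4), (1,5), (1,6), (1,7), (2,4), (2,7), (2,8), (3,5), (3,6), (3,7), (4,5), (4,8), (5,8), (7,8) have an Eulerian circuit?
Yes (the graph is connected and all 8 vertices have even degree)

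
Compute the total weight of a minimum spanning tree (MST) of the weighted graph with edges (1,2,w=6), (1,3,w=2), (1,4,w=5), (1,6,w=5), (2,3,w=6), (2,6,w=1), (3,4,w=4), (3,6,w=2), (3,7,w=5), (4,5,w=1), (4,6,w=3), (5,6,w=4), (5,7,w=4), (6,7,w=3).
12 (MST edges: (1,3,w=2), (2,6,w=1), (3,6,w=2), (4,5,w=1), (4,6,w=3), (6,7,w=3); sum of weights 2 + 1 + 2 + 1 + 3 + 3 = 12)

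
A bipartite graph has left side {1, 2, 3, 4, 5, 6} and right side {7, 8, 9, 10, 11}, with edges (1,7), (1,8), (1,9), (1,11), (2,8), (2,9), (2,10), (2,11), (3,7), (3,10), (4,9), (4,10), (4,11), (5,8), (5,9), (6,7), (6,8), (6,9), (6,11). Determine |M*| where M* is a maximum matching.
5 (matching: (1,11), (2,10), (3,7), (4,9), (5,8); upper bound min(|L|,|R|) = min(6,5) = 5)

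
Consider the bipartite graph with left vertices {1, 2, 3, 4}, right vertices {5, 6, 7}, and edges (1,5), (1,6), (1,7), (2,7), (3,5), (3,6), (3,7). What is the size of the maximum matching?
3 (matching: (1,5), (2,7), (3,6); upper bound min(|L|,|R|) = min(4,3) = 3)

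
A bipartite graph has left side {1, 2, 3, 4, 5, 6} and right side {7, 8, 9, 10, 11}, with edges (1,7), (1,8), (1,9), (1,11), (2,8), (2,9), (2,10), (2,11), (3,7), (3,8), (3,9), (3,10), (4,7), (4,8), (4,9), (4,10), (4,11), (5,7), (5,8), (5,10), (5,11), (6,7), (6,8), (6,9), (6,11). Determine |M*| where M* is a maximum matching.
5 (matching: (1,11), (2,10), (3,9), (4,8), (5,7); upper bound min(|L|,|R|) = min(6,5) = 5)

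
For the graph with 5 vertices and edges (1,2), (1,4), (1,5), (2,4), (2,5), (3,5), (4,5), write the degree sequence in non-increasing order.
[4, 3, 3, 3, 1] (degrees: deg(1)=3, deg(2)=3, deg(3)=1, deg(4)=3, deg(5)=4)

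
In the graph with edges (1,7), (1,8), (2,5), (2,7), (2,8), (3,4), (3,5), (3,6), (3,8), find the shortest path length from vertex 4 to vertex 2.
3 (path: 4 -> 3 -> 8 -> 2, 3 edges)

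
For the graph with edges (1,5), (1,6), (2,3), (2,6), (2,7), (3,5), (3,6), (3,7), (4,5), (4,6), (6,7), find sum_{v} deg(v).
22 (handshake: sum of degrees = 2|E| = 2 x 11 = 22)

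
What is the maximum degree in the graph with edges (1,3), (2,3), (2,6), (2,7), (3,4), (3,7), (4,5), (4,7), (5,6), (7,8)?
4 (attained at vertices 3, 7)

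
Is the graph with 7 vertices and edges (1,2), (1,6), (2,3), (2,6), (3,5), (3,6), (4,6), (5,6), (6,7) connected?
Yes (BFS from 1 visits [1, 2, 6, 3, 4, 5, 7] — all 7 vertices reached)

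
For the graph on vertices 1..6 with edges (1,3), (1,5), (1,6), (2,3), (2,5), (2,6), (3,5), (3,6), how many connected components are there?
2 (components: {1, 2, 3, 5, 6}, {4})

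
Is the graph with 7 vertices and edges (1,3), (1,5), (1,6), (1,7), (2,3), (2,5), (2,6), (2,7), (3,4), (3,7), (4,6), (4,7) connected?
Yes (BFS from 1 visits [1, 3, 5, 6, 7, 2, 4] — all 7 vertices reached)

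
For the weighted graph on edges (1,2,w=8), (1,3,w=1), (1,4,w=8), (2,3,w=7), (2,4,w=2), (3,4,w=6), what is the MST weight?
9 (MST edges: (1,3,w=1), (2,4,w=2), (3,4,w=6); sum of weights 1 + 2 + 6 = 9)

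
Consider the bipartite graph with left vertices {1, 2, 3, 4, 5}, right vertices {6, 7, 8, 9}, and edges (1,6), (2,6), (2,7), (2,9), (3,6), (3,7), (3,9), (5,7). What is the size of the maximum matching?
3 (matching: (1,6), (2,9), (3,7); upper bound min(|L|,|R|) = min(5,4) = 4)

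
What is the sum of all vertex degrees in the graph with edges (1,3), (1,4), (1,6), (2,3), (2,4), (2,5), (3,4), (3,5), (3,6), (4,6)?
20 (handshake: sum of degrees = 2|E| = 2 x 10 = 20)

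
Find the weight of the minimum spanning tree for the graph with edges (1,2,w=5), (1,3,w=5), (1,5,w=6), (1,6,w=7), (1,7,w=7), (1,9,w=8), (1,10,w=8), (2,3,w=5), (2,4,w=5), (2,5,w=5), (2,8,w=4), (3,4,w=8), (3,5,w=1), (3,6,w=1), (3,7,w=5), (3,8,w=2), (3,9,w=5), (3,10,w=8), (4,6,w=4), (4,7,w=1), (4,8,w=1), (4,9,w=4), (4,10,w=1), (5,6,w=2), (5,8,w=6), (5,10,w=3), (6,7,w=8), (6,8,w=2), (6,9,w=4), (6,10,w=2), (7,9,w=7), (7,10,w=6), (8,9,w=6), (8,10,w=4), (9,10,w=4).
20 (MST edges: (1,2,w=5), (2,8,w=4), (3,5,w=1), (3,6,w=1), (3,8,w=2), (4,7,w=1), (4,8,w=1), (4,9,w=4), (4,10,w=1); sum of weights 5 + 4 + 1 + 1 + 2 + 1 + 1 + 4 + 1 = 20)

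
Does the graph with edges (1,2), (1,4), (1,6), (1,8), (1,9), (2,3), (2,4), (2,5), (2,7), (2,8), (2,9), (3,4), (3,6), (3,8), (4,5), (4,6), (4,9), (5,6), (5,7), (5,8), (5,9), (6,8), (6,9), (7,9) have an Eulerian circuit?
No (4 vertices have odd degree: {1, 2, 7, 8}; Eulerian circuit requires 0)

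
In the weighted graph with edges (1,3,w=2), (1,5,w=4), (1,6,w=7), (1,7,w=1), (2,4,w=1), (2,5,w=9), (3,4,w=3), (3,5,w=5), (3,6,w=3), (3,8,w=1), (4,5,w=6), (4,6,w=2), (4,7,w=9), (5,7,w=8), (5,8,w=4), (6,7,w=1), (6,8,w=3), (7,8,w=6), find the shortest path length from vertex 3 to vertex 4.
3 (path: 3 -> 4; weights 3 = 3)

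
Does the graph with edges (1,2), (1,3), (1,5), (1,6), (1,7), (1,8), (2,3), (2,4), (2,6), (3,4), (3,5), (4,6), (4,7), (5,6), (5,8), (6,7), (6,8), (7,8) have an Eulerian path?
Yes — and in fact it has an Eulerian circuit (the graph is connected and all 8 vertices have even degree)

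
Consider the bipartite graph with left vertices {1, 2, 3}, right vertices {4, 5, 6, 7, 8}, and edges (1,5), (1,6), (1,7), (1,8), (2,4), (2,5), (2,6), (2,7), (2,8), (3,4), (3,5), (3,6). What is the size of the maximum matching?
3 (matching: (1,8), (2,7), (3,6); upper bound min(|L|,|R|) = min(3,5) = 3)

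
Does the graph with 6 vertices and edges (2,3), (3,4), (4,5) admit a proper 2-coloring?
Yes. Partition: {1, 2, 4, 6}, {3, 5}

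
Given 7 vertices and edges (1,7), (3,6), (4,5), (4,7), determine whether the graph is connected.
No, it has 3 components: {1, 4, 5, 7}, {2}, {3, 6}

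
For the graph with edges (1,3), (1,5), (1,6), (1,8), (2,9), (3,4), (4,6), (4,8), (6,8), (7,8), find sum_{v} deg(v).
20 (handshake: sum of degrees = 2|E| = 2 x 10 = 20)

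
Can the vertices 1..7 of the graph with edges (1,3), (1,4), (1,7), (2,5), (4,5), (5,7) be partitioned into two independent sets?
Yes. Partition: {1, 5, 6}, {2, 3, 4, 7}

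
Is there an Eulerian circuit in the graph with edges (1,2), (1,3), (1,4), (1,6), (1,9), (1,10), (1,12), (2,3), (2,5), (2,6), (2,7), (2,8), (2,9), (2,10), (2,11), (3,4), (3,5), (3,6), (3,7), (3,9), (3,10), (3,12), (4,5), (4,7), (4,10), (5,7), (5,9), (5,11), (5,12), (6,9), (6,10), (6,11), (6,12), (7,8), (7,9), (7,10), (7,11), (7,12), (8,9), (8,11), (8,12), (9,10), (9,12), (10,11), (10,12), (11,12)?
No (12 vertices have odd degree: {1, 2, 3, 4, 5, 6, 7, 8, 9, 10, 11, 12}; Eulerian circuit requires 0)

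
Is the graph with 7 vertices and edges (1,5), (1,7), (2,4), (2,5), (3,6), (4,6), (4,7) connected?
Yes (BFS from 1 visits [1, 5, 7, 2, 4, 6, 3] — all 7 vertices reached)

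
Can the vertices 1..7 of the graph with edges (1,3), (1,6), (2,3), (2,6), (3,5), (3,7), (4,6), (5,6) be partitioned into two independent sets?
Yes. Partition: {1, 2, 4, 5, 7}, {3, 6}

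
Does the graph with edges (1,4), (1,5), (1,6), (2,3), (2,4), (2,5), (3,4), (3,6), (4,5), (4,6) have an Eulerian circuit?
No (6 vertices have odd degree: {1, 2, 3, 4, 5, 6}; Eulerian circuit requires 0)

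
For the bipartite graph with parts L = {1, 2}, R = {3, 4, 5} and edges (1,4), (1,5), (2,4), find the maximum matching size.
2 (matching: (1,5), (2,4); upper bound min(|L|,|R|) = min(2,3) = 2)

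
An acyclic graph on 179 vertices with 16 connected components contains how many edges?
163 (Each of the 16 component trees on V_i vertices has V_i - 1 edges; summing gives V - C = 179 - 16 = 163)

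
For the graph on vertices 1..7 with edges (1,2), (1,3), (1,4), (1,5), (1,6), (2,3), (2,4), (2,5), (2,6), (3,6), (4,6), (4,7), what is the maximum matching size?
3 (matching: (1,5), (2,6), (4,7); upper bound floor(n/2) = floor(7/2) = 3)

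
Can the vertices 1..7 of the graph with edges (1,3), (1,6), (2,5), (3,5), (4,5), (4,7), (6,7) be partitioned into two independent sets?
Yes. Partition: {1, 5, 7}, {2, 3, 4, 6}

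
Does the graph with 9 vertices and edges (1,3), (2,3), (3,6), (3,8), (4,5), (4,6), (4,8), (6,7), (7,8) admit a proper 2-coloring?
Yes. Partition: {1, 2, 5, 6, 8, 9}, {3, 4, 7}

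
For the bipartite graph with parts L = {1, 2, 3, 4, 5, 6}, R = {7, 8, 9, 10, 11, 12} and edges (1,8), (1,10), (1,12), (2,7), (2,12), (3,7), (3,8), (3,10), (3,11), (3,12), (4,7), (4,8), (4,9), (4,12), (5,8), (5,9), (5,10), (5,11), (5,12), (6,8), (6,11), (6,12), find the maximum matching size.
6 (matching: (1,12), (2,7), (3,11), (4,9), (5,10), (6,8); upper bound min(|L|,|R|) = min(6,6) = 6)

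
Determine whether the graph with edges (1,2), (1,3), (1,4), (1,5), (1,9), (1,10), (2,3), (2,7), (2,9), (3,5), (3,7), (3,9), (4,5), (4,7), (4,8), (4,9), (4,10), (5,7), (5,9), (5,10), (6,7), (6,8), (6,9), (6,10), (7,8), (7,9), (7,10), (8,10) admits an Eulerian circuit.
No (2 vertices have odd degree: {3, 9}; Eulerian circuit requires 0)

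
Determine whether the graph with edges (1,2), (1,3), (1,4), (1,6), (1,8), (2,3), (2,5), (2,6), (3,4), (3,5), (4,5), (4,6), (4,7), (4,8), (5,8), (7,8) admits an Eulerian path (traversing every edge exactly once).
Yes (the graph is connected and exactly 2 vertices have odd degree: {1, 6}; any Eulerian path must start and end at those)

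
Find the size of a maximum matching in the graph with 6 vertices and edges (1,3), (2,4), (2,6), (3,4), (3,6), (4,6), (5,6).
3 (matching: (1,3), (2,4), (5,6); upper bound floor(n/2) = floor(6/2) = 3)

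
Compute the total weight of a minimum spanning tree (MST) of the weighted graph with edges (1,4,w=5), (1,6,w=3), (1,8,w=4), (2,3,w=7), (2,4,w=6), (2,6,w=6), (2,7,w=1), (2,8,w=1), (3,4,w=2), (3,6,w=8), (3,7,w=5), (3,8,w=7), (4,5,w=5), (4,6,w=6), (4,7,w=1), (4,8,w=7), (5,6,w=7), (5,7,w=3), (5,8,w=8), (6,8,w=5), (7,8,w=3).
15 (MST edges: (1,6,w=3), (1,8,w=4), (2,7,w=1), (2,8,w=1), (3,4,w=2), (4,7,w=1), (5,7,w=3); sum of weights 3 + 4 + 1 + 1 + 2 + 1 + 3 = 15)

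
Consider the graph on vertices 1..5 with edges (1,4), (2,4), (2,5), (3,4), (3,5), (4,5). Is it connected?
Yes (BFS from 1 visits [1, 4, 2, 3, 5] — all 5 vertices reached)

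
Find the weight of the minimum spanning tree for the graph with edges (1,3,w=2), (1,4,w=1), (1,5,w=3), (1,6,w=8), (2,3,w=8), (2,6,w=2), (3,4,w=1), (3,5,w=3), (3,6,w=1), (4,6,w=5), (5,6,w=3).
8 (MST edges: (1,4,w=1), (1,5,w=3), (2,6,w=2), (3,4,w=1), (3,6,w=1); sum of weights 1 + 3 + 2 + 1 + 1 = 8)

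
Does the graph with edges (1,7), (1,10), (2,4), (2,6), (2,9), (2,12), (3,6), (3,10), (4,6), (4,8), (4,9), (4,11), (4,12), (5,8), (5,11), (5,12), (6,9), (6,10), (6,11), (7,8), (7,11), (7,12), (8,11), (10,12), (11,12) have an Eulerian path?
Yes (the graph is connected and exactly 2 vertices have odd degree: {5, 9}; any Eulerian path must start and end at those)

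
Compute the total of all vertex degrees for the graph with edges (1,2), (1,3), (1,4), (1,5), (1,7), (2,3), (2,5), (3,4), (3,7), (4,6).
20 (handshake: sum of degrees = 2|E| = 2 x 10 = 20)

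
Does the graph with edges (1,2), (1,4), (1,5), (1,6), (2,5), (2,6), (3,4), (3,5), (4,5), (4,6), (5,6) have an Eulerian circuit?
No (2 vertices have odd degree: {2, 5}; Eulerian circuit requires 0)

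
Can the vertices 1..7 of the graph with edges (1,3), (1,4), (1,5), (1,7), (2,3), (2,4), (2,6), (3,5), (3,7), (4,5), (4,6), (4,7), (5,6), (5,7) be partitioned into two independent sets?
No (odd cycle of length 3: 4 -> 1 -> 5 -> 4)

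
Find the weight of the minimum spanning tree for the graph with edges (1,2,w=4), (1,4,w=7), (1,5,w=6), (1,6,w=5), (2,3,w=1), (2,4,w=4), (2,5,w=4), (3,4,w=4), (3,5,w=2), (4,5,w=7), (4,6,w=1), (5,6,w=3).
11 (MST edges: (1,2,w=4), (2,3,w=1), (3,5,w=2), (4,6,w=1), (5,6,w=3); sum of weights 4 + 1 + 2 + 1 + 3 = 11)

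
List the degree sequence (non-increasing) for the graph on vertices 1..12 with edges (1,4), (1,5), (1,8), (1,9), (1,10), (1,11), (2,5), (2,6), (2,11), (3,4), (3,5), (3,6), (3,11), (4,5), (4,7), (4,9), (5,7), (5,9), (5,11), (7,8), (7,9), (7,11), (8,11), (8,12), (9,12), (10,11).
[7, 7, 6, 5, 5, 5, 4, 4, 3, 2, 2, 2] (degrees: deg(1)=6, deg(2)=3, deg(3)=4, deg(4)=5, deg(5)=7, deg(6)=2, deg(7)=5, deg(8)=4, deg(9)=5, deg(10)=2, deg(11)=7, deg(12)=2)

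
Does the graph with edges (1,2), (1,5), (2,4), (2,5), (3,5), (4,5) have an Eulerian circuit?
No (2 vertices have odd degree: {2, 3}; Eulerian circuit requires 0)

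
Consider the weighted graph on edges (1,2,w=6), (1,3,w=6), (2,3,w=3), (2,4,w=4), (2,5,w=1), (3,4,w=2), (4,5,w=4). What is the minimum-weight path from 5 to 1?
7 (path: 5 -> 2 -> 1; weights 1 + 6 = 7)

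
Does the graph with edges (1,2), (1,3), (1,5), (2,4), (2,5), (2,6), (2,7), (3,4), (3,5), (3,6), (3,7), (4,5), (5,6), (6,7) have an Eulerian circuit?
No (6 vertices have odd degree: {1, 2, 3, 4, 5, 7}; Eulerian circuit requires 0)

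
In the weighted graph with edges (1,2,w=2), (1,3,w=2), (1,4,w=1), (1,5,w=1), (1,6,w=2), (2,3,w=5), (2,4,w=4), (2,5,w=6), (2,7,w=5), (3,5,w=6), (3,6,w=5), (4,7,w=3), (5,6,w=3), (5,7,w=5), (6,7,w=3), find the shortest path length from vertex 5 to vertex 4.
2 (path: 5 -> 1 -> 4; weights 1 + 1 = 2)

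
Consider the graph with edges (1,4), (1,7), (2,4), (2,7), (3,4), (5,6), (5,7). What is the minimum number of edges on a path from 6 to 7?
2 (path: 6 -> 5 -> 7, 2 edges)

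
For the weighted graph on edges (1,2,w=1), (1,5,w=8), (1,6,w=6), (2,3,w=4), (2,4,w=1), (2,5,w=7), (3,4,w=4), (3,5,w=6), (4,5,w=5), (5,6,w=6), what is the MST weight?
17 (MST edges: (1,2,w=1), (1,6,w=6), (2,3,w=4), (2,4,w=1), (4,5,w=5); sum of weights 1 + 6 + 4 + 1 + 5 = 17)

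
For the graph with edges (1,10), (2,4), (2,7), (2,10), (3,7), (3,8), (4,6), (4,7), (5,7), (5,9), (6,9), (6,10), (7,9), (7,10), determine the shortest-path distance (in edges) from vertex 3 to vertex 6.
3 (path: 3 -> 7 -> 9 -> 6, 3 edges)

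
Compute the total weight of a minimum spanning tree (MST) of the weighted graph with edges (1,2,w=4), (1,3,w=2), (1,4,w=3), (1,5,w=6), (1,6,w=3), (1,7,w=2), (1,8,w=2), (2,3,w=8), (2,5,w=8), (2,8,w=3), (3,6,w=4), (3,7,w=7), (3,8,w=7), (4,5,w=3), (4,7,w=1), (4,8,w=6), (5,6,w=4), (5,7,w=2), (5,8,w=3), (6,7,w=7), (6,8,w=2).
14 (MST edges: (1,3,w=2), (1,7,w=2), (1,8,w=2), (2,8,w=3), (4,7,w=1), (5,7,w=2), (6,8,w=2); sum of weights 2 + 2 + 2 + 3 + 1 + 2 + 2 = 14)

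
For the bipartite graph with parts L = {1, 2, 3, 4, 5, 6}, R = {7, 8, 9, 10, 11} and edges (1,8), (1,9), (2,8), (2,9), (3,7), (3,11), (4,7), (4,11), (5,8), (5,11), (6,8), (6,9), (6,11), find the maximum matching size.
4 (matching: (1,9), (2,8), (3,11), (4,7); upper bound min(|L|,|R|) = min(6,5) = 5)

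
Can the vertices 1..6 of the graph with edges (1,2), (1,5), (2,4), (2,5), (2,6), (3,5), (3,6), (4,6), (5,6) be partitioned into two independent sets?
No (odd cycle of length 3: 5 -> 1 -> 2 -> 5)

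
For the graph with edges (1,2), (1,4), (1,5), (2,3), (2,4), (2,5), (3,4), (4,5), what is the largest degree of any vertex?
4 (attained at vertices 2, 4)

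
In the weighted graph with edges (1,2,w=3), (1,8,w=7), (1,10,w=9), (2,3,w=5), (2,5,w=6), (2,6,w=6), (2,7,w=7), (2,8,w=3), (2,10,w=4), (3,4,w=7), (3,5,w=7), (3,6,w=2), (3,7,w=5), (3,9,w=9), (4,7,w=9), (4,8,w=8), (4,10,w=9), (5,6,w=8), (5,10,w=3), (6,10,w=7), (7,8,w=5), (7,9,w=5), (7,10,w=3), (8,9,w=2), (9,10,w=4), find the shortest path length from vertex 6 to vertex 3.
2 (path: 6 -> 3; weights 2 = 2)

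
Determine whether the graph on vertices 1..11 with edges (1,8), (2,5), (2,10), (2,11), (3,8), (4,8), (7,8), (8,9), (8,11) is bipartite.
Yes. Partition: {1, 3, 4, 5, 6, 7, 9, 10, 11}, {2, 8}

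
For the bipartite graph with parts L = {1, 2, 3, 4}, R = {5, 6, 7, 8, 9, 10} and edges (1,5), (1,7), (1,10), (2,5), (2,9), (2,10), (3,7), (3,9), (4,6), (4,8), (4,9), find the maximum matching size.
4 (matching: (1,10), (2,9), (3,7), (4,8); upper bound min(|L|,|R|) = min(4,6) = 4)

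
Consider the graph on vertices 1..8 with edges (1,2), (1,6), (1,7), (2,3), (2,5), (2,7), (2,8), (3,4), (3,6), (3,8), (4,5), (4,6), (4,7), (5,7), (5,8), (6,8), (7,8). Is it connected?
Yes (BFS from 1 visits [1, 2, 6, 7, 3, 5, 8, 4] — all 8 vertices reached)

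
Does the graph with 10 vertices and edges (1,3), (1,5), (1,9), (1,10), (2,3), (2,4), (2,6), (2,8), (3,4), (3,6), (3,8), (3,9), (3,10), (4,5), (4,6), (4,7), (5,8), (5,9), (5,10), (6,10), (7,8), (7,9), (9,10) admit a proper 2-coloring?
No (odd cycle of length 3: 3 -> 1 -> 9 -> 3)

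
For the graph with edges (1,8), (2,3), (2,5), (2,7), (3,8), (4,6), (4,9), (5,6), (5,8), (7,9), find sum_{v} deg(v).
20 (handshake: sum of degrees = 2|E| = 2 x 10 = 20)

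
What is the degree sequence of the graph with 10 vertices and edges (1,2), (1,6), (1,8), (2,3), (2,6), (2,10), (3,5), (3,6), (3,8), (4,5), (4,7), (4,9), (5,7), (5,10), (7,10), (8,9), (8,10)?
[4, 4, 4, 4, 4, 3, 3, 3, 3, 2] (degrees: deg(1)=3, deg(2)=4, deg(3)=4, deg(4)=3, deg(5)=4, deg(6)=3, deg(7)=3, deg(8)=4, deg(9)=2, deg(10)=4)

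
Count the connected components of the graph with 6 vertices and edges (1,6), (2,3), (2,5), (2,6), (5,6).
2 (components: {1, 2, 3, 5, 6}, {4})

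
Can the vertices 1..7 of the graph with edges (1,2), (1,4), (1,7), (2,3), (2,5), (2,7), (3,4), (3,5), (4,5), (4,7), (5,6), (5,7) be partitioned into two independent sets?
No (odd cycle of length 3: 7 -> 1 -> 2 -> 7)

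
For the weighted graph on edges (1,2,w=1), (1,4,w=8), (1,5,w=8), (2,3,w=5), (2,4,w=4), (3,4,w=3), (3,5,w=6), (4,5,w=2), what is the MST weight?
10 (MST edges: (1,2,w=1), (2,4,w=4), (3,4,w=3), (4,5,w=2); sum of weights 1 + 4 + 3 + 2 = 10)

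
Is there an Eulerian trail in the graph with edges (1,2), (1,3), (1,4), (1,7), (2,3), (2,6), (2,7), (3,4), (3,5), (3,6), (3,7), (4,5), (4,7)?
Yes — and in fact it has an Eulerian circuit (the graph is connected and all 7 vertices have even degree)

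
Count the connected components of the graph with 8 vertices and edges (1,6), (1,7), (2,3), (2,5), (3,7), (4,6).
2 (components: {1, 2, 3, 4, 5, 6, 7}, {8})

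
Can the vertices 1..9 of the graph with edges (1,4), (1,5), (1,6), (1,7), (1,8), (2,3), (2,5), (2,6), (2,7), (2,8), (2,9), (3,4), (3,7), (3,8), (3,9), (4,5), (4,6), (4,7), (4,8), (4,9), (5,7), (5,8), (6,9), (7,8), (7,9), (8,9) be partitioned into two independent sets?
No (odd cycle of length 3: 8 -> 1 -> 5 -> 8)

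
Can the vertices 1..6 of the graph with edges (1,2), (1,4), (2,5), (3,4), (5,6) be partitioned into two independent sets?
Yes. Partition: {1, 3, 5}, {2, 4, 6}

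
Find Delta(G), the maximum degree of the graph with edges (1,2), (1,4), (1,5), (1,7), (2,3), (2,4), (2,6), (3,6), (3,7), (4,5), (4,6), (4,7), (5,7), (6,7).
5 (attained at vertices 4, 7)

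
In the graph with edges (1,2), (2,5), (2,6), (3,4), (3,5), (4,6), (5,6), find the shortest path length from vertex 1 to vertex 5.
2 (path: 1 -> 2 -> 5, 2 edges)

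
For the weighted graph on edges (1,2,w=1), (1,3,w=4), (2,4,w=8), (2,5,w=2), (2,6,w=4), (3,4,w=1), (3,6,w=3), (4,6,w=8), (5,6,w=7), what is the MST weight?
11 (MST edges: (1,2,w=1), (1,3,w=4), (2,5,w=2), (3,4,w=1), (3,6,w=3); sum of weights 1 + 4 + 2 + 1 + 3 = 11)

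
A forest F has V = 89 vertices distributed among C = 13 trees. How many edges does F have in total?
76 (Each of the 13 component trees on V_i vertices has V_i - 1 edges; summing gives V - C = 89 - 13 = 76)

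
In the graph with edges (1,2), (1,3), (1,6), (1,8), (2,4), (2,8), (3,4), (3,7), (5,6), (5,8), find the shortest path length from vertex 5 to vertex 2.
2 (path: 5 -> 8 -> 2, 2 edges)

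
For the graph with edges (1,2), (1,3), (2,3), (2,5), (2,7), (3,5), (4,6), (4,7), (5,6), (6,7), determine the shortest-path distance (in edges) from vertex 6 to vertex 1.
3 (path: 6 -> 5 -> 3 -> 1, 3 edges)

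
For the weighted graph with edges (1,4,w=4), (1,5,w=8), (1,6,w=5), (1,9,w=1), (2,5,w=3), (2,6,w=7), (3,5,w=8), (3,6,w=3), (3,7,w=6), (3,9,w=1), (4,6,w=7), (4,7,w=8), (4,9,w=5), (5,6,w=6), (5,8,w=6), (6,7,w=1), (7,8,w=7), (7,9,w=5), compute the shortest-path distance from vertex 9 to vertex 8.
12 (path: 9 -> 7 -> 8; weights 5 + 7 = 12)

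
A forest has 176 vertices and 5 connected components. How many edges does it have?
171 (Each of the 5 component trees on V_i vertices has V_i - 1 edges; summing gives V - C = 176 - 5 = 171)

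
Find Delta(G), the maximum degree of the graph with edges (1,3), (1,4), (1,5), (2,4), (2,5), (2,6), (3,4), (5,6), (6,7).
3 (attained at vertices 1, 2, 4, 5, 6)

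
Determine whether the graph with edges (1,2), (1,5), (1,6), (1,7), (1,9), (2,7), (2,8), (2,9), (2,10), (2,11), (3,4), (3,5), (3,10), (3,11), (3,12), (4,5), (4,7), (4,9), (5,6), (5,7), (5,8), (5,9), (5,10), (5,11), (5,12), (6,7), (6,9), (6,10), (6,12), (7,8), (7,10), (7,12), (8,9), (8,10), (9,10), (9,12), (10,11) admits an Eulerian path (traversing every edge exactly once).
No (4 vertices have odd degree: {1, 3, 8, 12}; Eulerian path requires 0 or 2)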